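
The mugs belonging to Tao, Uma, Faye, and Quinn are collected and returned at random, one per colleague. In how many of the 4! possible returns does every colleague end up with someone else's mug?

This is the derangement count D_4: permutations of 4 items with no fixed point.
By inclusion–exclusion this is Σ_{j=0}^{4} (−1)^j C(4,j)·(4−j)!.
Computing: 24 − 24 + 12 − 4 + 1 = 9.

9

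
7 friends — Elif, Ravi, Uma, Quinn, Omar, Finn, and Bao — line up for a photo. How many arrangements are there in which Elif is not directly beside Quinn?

There are 7! = 5040 arrangements in all. If Elif and Quinn are adjacent, merging them into one block gives 2·(6)! = 1440 arrangements.
Complementary counting: 5040 − 1440 = 3600.

3600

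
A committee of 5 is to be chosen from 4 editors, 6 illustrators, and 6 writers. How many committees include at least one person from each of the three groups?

With no constraint there are C(16,5) = 4368 possible selections.
Subtract selections that omit an entire group: no editors → C(12,5) = 792; no illustrators → C(10,5) = 252; no writers → C(10,5) = 252.
Add back selections omitting two groups (i.e. drawn from a single group): C(4,5) + C(6,5) + C(6,5) = 12.
By inclusion–exclusion: 4368 − 1296 + 12 = 3084.

3084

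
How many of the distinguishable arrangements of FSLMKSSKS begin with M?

840

Fix M in the first position and arrange the remaining 8 letters.
Those 8 letters have K appearing twice and S appearing 4 times, giving (8)!/(4!·2!) = 840.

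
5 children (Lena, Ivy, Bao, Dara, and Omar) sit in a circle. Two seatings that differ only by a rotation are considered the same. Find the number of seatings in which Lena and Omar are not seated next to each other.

Without the restriction there are (4)! = 24 seatings.
Seatings with Lena beside Omar: treat them as a block with 2 internal orders, giving 2 × (3)! = 12.
Subtracting, 24 − 12 = 12.

12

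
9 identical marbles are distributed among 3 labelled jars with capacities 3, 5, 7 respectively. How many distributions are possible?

21

Without the upper bounds there are C(11,2) = 55 ways to split 9 among 3 jars.
Subtract solutions that violate a single cap (substitute x_i' = x_i − (cap_i+1)): x_1 ≥ 4 gives C(7,2) = 21; x_2 ≥ 6 gives C(5,2) = 10; x_3 ≥ 8 gives C(3,2) = 3. Together 34.
No two caps can be exceeded simultaneously, so the pair terms are all 0.
By inclusion–exclusion the count is 55 − 34 + 0 = 21.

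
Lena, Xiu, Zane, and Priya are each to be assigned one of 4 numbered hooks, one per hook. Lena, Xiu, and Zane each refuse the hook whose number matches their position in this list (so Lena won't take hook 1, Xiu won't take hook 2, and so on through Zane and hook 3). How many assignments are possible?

11

Let Aᵢ (for i ∈ {1, 2, 3}) be the placements that put person i in their forbidden hook. Any j of these fix j positions, leaving (4−j)! ways to fill the rest, and there are C(3,j) ways to pick which j.
By inclusion–exclusion, the number of valid placements is Σ_{j=0}^{3} (−1)^j C(3,j)·(4−j)!.
Computing: 24 − 18 + 6 − 1 = 11.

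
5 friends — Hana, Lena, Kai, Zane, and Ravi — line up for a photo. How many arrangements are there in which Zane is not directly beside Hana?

72

There are 5! = 120 arrangements in all. If Zane and Hana are adjacent, merging them into one block gives 2·(4)! = 48 arrangements.
Complementary counting: 120 − 48 = 72.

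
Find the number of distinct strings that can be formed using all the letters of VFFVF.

10

Letter multiplicities in VFFVF: F×3, V×2.
So there are 5! / (3!·2!) = 10 distinguishable arrangements.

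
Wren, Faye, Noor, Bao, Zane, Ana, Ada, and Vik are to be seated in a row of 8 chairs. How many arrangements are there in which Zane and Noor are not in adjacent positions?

Of the 8! = 40320 arrangements, those with Zane and Noor adjacent number 2 × 7! = 10080 (treat the pair as a block with 2 internal orders).
Complementary counting: 40320 − 10080 = 30240.

30240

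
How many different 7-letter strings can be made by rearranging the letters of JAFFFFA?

105

JAFFFFA has 7 letters with A appearing twice and F appearing 4 times.
So there are 7! / (4!·2!) = 105 distinguishable arrangements.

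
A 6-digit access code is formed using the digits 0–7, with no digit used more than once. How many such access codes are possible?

This is a permutation of 6 out of 8: P(8,6) = 8!/2!.
8 × 7 × 6 × 5 × 4 × 3 = 20160.

20160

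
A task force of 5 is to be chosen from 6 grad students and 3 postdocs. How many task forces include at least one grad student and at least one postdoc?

120

Total 5-person selections from all 9: C(9,5) = 126.
Selections missing a whole group: no grad students → C(3,5) = 0; no postdocs → C(6,5) = 6.
Both groups omitted at once is impossible, so 126 − 6 = 120.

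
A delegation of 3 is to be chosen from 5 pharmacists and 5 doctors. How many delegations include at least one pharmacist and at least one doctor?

Unrestricted: C(10,3) = 120 ways to pick any 3 of the 10.
Subtract selections that omit an entire group: no pharmacists → C(5,3) = 10; no doctors → C(5,3) = 10.
Both groups omitted at once is impossible, so 120 − 20 = 100.

100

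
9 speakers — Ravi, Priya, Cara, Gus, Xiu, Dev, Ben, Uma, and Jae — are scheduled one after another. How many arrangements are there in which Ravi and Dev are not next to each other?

There are 9! = 362880 arrangements in all. If Ravi and Dev are adjacent, merging them into one block gives 2·(8)! = 80640 arrangements.
So 362880 − 80640 = 282240 arrangements keep them apart.

282240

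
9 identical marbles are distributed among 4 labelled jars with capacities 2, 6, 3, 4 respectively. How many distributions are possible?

50

By stars and bars, unrestricted non-negative solutions to x_1+…+x_4 = 9 number C(9+3,3) = 220.
Subtract solutions that violate a single cap (substitute x_i' = x_i − (cap_i+1)): x_1 ≥ 3 gives C(9,3) = 84; x_2 ≥ 7 gives C(5,3) = 10; x_3 ≥ 4 gives C(8,3) = 56; x_4 ≥ 5 gives C(7,3) = 35. Together 185.
Add back pairs where two caps are both exceeded: 0 + 10 + 4 + 0 + 0 + 1 = 15.
By inclusion–exclusion the count is 220 − 185 + 15 = 50.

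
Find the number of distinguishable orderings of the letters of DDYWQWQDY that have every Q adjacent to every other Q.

1680

Treat the 2 copies of Q as a single block. The multiset to arrange is then {QQ, D, D, D, W, W, Y, Y}, 8 items in all.
That gives (8)!/(3!·2!·2!) = 1680 arrangements.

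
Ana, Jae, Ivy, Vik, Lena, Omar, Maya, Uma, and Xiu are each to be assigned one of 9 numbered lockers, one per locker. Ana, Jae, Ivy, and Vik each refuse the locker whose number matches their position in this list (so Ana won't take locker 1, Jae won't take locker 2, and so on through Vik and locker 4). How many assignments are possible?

229080

Let Aᵢ (for 1 ≤ i ≤ 4) be the placements that put person i in their forbidden locker. Any j of these fix j positions, leaving (9−j)! ways to fill the rest, and there are C(4,j) ways to pick which j.
By inclusion–exclusion, the number of valid placements is Σ_{j=0}^{4} (−1)^j C(4,j)·(9−j)!.
Computing: 362880 − 161280 + 30240 − 2880 + 120 = 229080.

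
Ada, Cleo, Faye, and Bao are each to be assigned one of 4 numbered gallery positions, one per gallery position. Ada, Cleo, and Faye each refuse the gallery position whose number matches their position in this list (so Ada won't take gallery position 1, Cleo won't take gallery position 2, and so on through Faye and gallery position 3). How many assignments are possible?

Let Aᵢ (for i ∈ {1, 2, 3}) be the placements that put person i in their forbidden gallery position. Any j of these fix j positions, leaving (4−j)! ways to fill the rest, and there are C(3,j) ways to pick which j.
By inclusion–exclusion, the number of valid placements is Σ_{j=0}^{3} (−1)^j C(3,j)·(4−j)!.
Computing: 24 − 18 + 6 − 1 = 11.

11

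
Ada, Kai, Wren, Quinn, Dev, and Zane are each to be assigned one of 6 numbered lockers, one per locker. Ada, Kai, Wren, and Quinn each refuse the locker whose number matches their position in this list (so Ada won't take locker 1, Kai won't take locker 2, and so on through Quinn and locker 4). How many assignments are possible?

Let Aᵢ (for 1 ≤ i ≤ 4) be the placements that put person i in their forbidden locker. Any j of these fix j positions, leaving (6−j)! ways to fill the rest, and there are C(4,j) ways to pick which j.
By inclusion–exclusion, the number of valid placements is Σ_{j=0}^{4} (−1)^j C(4,j)·(6−j)!.
Computing: 720 − 480 + 144 − 24 + 2 = 362.

362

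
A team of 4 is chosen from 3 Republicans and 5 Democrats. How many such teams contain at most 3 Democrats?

Split by how many Democrats are chosen (0 through 3).
Sum: C(5,0)·C(3,4) + C(5,1)·C(3,3) + C(5,2)·C(3,2) + C(5,3)·C(3,1) = 0 + 5 + 30 + 30 = 65.

65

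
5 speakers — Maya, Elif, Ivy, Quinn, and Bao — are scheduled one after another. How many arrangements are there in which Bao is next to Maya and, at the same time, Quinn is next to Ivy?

Treat {Bao,Maya} as one block (2 orders) and {Quinn,Ivy} as another (2 orders).
That leaves 3 units to arrange: 2 × 2 × 3! = 4 × 6 = 24.

24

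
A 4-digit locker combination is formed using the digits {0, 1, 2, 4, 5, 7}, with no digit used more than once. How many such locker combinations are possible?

360

Choose and order 4 of the 6 symbols: the first digit has 6 options, the next 5, then 4, 3.
That product is 6 × 5 × 4 × 3 = 360.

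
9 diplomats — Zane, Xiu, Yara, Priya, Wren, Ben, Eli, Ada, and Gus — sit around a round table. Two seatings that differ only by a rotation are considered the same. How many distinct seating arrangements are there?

40320

Fix one person's seat to break rotational symmetry; the remaining 8 people can be arranged in (8)! = 40320 ways.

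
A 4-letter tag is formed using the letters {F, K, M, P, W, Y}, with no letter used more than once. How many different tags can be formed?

360

With no repetition, fill the 4 letters in order: 6 choices, then 5, down to 3.
6 × 5 × 4 × 3 = 360.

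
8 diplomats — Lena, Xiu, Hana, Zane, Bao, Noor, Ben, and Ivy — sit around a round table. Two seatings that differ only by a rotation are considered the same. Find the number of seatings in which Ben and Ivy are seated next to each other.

Glue Ben and Ivy into a block (2 internal orders). Seating 7 units around a circle gives (6)! arrangements.
So 2 × (6)! = 2 × 720 = 1440.

1440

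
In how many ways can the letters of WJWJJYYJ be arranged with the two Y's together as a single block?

105

Treat the 2 copies of Y as a single block. The multiset to arrange is then {YY, J, J, J, J, W, W}, 7 items in all.
That gives (7)!/(4!·2!) = 105 arrangements.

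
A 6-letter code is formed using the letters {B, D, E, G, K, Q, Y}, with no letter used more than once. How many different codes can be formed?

Choose and order 6 of the 7 symbols: the first letter has 7 options, the next 6, and so on down to 2.
That product is 7 × 6 × 5 × 4 × 3 × 2 = 5040.

5040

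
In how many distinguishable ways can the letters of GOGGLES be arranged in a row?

Letter multiplicities in GOGGLES: E×1, G×3, L×1, O×1, S×1.
The number of distinct arrangements is 7!/(3!) = 5040/6 = 840.

840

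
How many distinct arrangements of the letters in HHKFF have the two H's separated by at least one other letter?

There are 5!/(2!·2!) = 30 arrangements of HHKFF in total.
Arrangements with the H's together: treat HH as one letter, giving (4)!/(2!) = 12.
Hence 30 − 12 = 18.

18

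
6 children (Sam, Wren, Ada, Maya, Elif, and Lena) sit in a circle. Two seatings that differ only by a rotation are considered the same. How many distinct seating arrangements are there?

Seat Sam anywhere (absorbing the rotational symmetry), then permute the other 5: (5)! = 120.

120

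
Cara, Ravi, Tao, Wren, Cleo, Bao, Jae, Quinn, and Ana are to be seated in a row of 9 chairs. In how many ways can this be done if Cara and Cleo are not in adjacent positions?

There are 9! = 362880 arrangements in all. If Cara and Cleo are adjacent, merging them into one block gives 2·(8)! = 80640 arrangements.
So 362880 − 80640 = 282240 arrangements keep them apart.

282240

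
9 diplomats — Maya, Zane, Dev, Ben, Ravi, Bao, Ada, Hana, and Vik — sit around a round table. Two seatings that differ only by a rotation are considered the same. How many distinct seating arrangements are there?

40320

Fix one person's seat to break rotational symmetry; the remaining 8 people can be arranged in (8)! = 40320 ways.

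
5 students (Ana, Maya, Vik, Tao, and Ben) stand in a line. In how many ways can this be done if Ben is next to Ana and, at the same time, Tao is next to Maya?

Treat {Ben,Ana} as one block (2 orders) and {Tao,Maya} as another (2 orders).
That leaves 3 units to arrange: 2 × 2 × 3! = 4 × 6 = 24.

24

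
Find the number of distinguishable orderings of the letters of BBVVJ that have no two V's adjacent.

18

There are 5!/(2!·2!) = 30 arrangements of BBVVJ in total.
If the two V's are adjacent, glue them into one block, leaving 4 items to arrange: (4)!/(2!) = 12 ways.
Subtracting, 30 − 12 = 18 arrangements keep the V's apart.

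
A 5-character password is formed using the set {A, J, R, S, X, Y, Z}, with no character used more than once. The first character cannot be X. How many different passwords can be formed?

The first character has 7−1 = 6 choices (anything except X).
The remaining 4 characters are filled from the other 6 symbols without repetition: 6 × 5 × 4 × 3 = 360.
Total: 6 × 360 = 2160.

2160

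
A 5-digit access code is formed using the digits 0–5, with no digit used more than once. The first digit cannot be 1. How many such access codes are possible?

The first digit has 6−1 = 5 choices (anything except 1).
The remaining 4 digits are filled from the other 5 symbols without repetition: 5 × 4 × 3 × 2 = 120.
Total: 5 × 120 = 600.

600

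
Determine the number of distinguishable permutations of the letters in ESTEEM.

The 6 letters of ESTEEM have repeats: E appearing 3 times.
The number of distinct arrangements is 6!/(3!) = 720/6 = 120.

120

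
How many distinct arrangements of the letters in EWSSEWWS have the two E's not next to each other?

There are 8!/(3!·3!·2!) = 560 arrangements of EWSSEWWS in total.
If the two E's are adjacent, glue them into one block, leaving 7 items to arrange: (7)!/(3!·3!) = 140 ways.
Subtracting, 560 − 140 = 420 arrangements keep the E's apart.

420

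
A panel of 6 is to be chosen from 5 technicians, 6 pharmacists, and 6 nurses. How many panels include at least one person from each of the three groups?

10530

With no constraint there are C(17,6) = 12376 possible selections.
Selections missing a whole group: no technicians → C(12,6) = 924; no pharmacists → C(11,6) = 462; no nurses → C(11,6) = 462.
Add back selections omitting two groups (i.e. drawn from a single group): C(5,6) + C(6,6) + C(6,6) = 2.
By inclusion–exclusion: 12376 − 1848 + 2 = 10530.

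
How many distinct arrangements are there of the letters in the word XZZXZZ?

15

The 6 letters of XZZXZZ have repeats: X appearing twice and Z appearing 4 times.
The number of distinct arrangements is 6!/(4!·2!) = 720/48 = 15.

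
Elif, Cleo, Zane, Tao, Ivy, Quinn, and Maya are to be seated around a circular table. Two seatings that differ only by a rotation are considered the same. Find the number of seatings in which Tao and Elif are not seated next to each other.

Without the restriction there are (6)! = 720 seatings.
Those with Tao next to Elif: fuse the pair into one unit and seat 6 units around a circle — 2·(5)! = 240.
Subtracting, 720 − 240 = 480.

480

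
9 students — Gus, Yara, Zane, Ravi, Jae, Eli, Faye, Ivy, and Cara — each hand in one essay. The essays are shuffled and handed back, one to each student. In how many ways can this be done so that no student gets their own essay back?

This is the derangement count D_9: permutations of 9 items with no fixed point.
By inclusion–exclusion this is Σ_{j=0}^{9} (−1)^j C(9,j)·(9−j)!.
Computing: 362880 − 362880 + 181440 − 60480 + 15120 − 3024 + 504 − 72 + 9 − 1 = 133496.

133496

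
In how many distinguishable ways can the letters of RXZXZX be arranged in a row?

Letter multiplicities in RXZXZX: R×1, X×3, Z×2.
So there are 6! / (3!·2!) = 60 distinguishable arrangements.

60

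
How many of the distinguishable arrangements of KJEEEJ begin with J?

Fix J in the first position and arrange the remaining 5 letters.
Those 5 letters have E appearing 3 times, giving (5)!/(3!) = 20.

20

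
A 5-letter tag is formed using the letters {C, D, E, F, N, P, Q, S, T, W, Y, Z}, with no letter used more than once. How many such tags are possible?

95040

This is a permutation of 5 out of 12: P(12,5) = 12!/7!.
That product is 12 × 11 × 10 × 9 × 8 = 95040.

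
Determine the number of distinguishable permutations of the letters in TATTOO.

TATTOO has 6 letters with O appearing twice and T appearing 3 times.
So there are 6! / (3!·2!) = 60 distinguishable arrangements.

60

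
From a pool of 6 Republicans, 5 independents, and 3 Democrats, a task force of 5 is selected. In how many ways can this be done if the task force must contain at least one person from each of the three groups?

With no constraint there are C(14,5) = 2002 possible selections.
Selections missing a whole group: no Republicans → C(8,5) = 56; no independents → C(9,5) = 126; no Democrats → C(11,5) = 462.
Add back selections omitting two groups (i.e. drawn from a single group): C(6,5) + C(5,5) + C(3,5) = 7.
By inclusion–exclusion: 2002 − 644 + 7 = 1365.

1365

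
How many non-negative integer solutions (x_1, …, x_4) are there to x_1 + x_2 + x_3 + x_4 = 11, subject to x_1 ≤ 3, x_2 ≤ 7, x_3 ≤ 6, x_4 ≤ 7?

170

Without the upper bounds there are C(14,3) = 364 ways to split 11 among 4 variables.
Subtract solutions that violate a single cap (substitute x_i' = x_i − (cap_i+1)): x_1 ≥ 4 gives C(10,3) = 120; x_2 ≥ 8 gives C(6,3) = 20; x_3 ≥ 7 gives C(7,3) = 35; x_4 ≥ 8 gives C(6,3) = 20. Together 195.
Add back pairs where two caps are both exceeded: 0 + 1 + 0 + 0 + 0 + 0 = 1.
By inclusion–exclusion the count is 364 − 195 + 1 = 170.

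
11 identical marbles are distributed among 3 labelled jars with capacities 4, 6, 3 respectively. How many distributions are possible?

6

Without the upper bounds there are C(13,2) = 78 ways to split 11 among 3 jars.
Subtract solutions that violate a single cap (substitute x_i' = x_i − (cap_i+1)): x_1 ≥ 5 gives C(8,2) = 28; x_2 ≥ 7 gives C(6,2) = 15; x_3 ≥ 4 gives C(9,2) = 36. Together 79.
Add back pairs where two caps are both exceeded: 0 + 6 + 1 = 7.
By inclusion–exclusion the count is 78 − 79 + 7 = 6.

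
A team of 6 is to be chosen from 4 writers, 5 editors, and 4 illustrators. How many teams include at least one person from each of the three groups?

1520

With no constraint there are C(13,6) = 1716 possible selections.
Subtract selections that omit an entire group: no writers → C(9,6) = 84; no editors → C(8,6) = 28; no illustrators → C(9,6) = 84.
Add back selections omitting two groups (i.e. drawn from a single group): C(4,6) + C(5,6) + C(4,6) = 0.
By inclusion–exclusion: 1716 − 196 + 0 = 1520.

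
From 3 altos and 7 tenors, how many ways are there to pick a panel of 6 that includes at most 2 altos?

175

Split by how many altos are chosen (0 through 2).
Sum: C(3,0)·C(7,6) + C(3,1)·C(7,5) + C(3,2)·C(7,4) = 7 + 63 + 105 = 175.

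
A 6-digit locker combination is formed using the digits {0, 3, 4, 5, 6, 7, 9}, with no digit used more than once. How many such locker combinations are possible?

5040

This is a permutation of 6 out of 7: P(7,6) = 7!/1!.
That product is 7 × 6 × 5 × 4 × 3 × 2 = 5040.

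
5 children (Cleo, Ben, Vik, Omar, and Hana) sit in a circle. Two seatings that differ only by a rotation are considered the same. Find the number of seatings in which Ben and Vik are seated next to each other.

Glue Ben and Vik into a block (2 internal orders). Seating 4 units around a circle gives (3)! arrangements.
So 2 × (3)! = 2 × 6 = 12.

12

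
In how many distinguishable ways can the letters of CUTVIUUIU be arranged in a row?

Letter multiplicities in CUTVIUUIU: C×1, I×2, T×1, U×4, V×1.
The number of distinct arrangements is 9!/(4!·2!) = 362880/48 = 7560.

7560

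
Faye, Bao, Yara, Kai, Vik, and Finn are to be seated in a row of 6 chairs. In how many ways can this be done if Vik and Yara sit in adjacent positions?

Glue Vik and Yara into one block (2 internal orders), leaving 5 units to arrange in a row.
That gives 2 × 5! = 2 × 120 = 240.

240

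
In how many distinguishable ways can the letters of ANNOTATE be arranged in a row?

Letter multiplicities in ANNOTATE: A×2, E×1, N×2, O×1, T×2.
The number of distinct arrangements is 8!/(2!·2!·2!) = 40320/8 = 5040.

5040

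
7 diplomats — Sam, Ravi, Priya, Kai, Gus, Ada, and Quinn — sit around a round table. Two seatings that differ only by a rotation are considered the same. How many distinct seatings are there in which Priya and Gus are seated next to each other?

Glue Priya and Gus into a block (2 internal orders). Seating 6 units around a circle gives (5)! arrangements.
So 2 × (5)! = 2 × 120 = 240.

240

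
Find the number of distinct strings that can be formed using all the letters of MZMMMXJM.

336

MZMMMXJM has 8 letters with M appearing 5 times.
The number of distinct arrangements is 8!/(5!) = 40320/120 = 336.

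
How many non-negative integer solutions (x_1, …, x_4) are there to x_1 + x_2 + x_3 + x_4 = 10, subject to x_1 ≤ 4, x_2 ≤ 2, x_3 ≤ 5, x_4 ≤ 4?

Without the upper bounds there are C(13,3) = 286 ways to split 10 among 4 variables.
Subtract solutions that violate a single cap (substitute x_i' = x_i − (cap_i+1)): x_1 ≥ 5 gives C(8,3) = 56; x_2 ≥ 3 gives C(10,3) = 120; x_3 ≥ 6 gives C(7,3) = 35; x_4 ≥ 5 gives C(8,3) = 56. Together 267.
Add back pairs where two caps are both exceeded: 10 + 0 + 1 + 4 + 10 + 0 = 25.
By inclusion–exclusion the count is 286 − 267 + 25 = 44.

44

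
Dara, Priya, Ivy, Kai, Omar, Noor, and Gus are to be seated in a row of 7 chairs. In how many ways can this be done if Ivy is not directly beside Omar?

3600

There are 7! = 5040 arrangements in all. If Ivy and Omar are adjacent, merging them into one block gives 2·(6)! = 1440 arrangements.
So 5040 − 1440 = 3600 arrangements keep them apart.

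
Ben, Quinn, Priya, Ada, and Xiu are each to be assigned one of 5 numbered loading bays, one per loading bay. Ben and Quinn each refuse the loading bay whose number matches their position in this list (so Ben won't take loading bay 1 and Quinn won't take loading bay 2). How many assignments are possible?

Let Aᵢ (for i ∈ {1, 2}) be the placements that put person i in their forbidden loading bay. Any j of these fix j positions, leaving (5−j)! ways to fill the rest, and there are C(2,j) ways to pick which j.
By inclusion–exclusion, the number of valid placements is Σ_{j=0}^{2} (−1)^j C(2,j)·(5−j)!.
Computing: 120 − 48 + 6 = 78.

78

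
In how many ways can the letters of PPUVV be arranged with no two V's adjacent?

There are 5!/(2!·2!) = 30 arrangements of PPUVV in total.
Arrangements with the V's together: treat VV as one letter, giving (4)!/(2!) = 12.
Hence 30 − 12 = 18.

18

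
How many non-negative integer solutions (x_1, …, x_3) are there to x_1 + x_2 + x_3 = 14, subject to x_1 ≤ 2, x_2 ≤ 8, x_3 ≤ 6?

6

By stars and bars, unrestricted non-negative solutions to x_1+…+x_3 = 14 number C(14+2,2) = 120.
Subtract solutions that violate a single cap (substitute x_i' = x_i − (cap_i+1)): x_1 ≥ 3 gives C(13,2) = 78; x_2 ≥ 9 gives C(7,2) = 21; x_3 ≥ 7 gives C(9,2) = 36. Together 135.
Add back pairs where two caps are both exceeded: 6 + 15 + 0 = 21.
By inclusion–exclusion the count is 120 − 135 + 21 = 6.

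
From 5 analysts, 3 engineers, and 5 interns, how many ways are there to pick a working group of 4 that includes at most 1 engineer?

Split by how many engineers are chosen (0 through 1).
Sum: C(3,0)·C(10,4) + C(3,1)·C(10,3) = 210 + 360 = 570.

570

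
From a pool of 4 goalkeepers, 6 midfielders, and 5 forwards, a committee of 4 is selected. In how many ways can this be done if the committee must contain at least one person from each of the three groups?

Total 4-person selections from all 15: C(15,4) = 1365.
Selections missing a whole group: no goalkeepers → C(11,4) = 330; no midfielders → C(9,4) = 126; no forwards → C(10,4) = 210.
Add back selections omitting two groups (i.e. drawn from a single group): C(4,4) + C(6,4) + C(5,4) = 21.
By inclusion–exclusion: 1365 − 666 + 21 = 720.

720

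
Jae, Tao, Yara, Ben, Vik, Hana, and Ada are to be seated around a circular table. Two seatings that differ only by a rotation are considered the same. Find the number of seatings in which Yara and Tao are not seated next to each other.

All circular seatings of 7 people number (6)! = 720.
Seatings with Yara beside Tao: treat them as a block with 2 internal orders, giving 2 × (5)! = 240.
Subtracting, 720 − 240 = 480.

480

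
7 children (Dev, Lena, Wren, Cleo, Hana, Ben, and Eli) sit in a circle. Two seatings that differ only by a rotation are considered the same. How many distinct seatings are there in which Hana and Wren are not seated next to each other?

480

Without the restriction there are (6)! = 720 seatings.
Seatings with Hana beside Wren: treat them as a block with 2 internal orders, giving 2 × (5)! = 240.
Subtracting, 720 − 240 = 480.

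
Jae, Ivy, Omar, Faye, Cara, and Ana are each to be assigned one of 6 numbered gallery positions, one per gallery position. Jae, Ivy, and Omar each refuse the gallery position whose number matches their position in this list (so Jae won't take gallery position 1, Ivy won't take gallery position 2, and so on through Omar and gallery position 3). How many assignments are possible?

426

Let Aᵢ (for i ∈ {1, 2, 3}) be the placements that put person i in their forbidden gallery position. Any j of these fix j positions, leaving (6−j)! ways to fill the rest, and there are C(3,j) ways to pick which j.
By inclusion–exclusion, the number of valid placements is Σ_{j=0}^{3} (−1)^j C(3,j)·(6−j)!.
Computing: 720 − 360 + 72 − 6 = 426.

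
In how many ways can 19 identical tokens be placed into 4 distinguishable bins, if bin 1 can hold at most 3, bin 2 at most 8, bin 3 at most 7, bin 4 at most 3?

Ignoring the caps, the number of non-negative solutions to x_1+…+x_4 = 19 is C(22,3) = 1540.
Subtract solutions that violate a single cap (substitute x_i' = x_i − (cap_i+1)): x_1 ≥ 4 gives C(18,3) = 816; x_2 ≥ 9 gives C(13,3) = 286; x_3 ≥ 8 gives C(14,3) = 364; x_4 ≥ 4 gives C(18,3) = 816. Together 2282.
Add back pairs where two caps are both exceeded: 84 + 120 + 364 + 10 + 84 + 120 = 782.
Subtract triples: 0 + 10 + 20 + 0 = 30.
By inclusion–exclusion the count is 1540 − 2282 + 782 − 30 = 10.

10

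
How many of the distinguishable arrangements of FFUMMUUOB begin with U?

Fix U in the first position and arrange the remaining 8 letters.
Those 8 letters have F appearing twice, M appearing twice, and U appearing twice, giving (8)!/(2!·2!·2!) = 5040.

5040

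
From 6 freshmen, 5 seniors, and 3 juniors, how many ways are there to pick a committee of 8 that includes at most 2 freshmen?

469

Split by how many freshmen are chosen (0 through 2).
Sum: C(6,0)·C(8,8) + C(6,1)·C(8,7) + C(6,2)·C(8,6) = 1 + 48 + 420 = 469.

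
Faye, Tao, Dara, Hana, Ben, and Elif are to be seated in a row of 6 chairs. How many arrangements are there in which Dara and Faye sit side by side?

Place the 4 others and the Dara-Faye pair as 5 objects in a line; the pair has 2 internal arrangements.
So the count is 2·(5)! = 240.

240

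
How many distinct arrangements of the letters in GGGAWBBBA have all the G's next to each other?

Treat the 3 copies of G as a single block. The multiset to arrange is then {GGG, A, A, B, B, B, W}, 7 items in all.
That gives (7)!/(3!·2!) = 420 arrangements.

420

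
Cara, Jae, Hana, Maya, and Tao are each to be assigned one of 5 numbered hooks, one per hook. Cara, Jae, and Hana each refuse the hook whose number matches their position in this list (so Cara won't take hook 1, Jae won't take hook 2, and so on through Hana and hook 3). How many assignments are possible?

Let Aᵢ (for i ∈ {1, 2, 3}) be the placements that put person i in their forbidden hook. Any j of these fix j positions, leaving (5−j)! ways to fill the rest, and there are C(3,j) ways to pick which j.
By inclusion–exclusion, the number of valid placements is Σ_{j=0}^{3} (−1)^j C(3,j)·(5−j)!.
Computing: 120 − 72 + 18 − 2 = 64.

64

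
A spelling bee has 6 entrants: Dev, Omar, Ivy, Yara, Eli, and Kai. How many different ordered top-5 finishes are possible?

720

There are 6 choices for 1st place, 5 for 2nd, and so on down to 2 for position 5.
That gives 6 × 5 × 4 × 3 × 2 = 720.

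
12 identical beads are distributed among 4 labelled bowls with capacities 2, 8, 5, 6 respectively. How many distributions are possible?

106

Without the upper bounds there are C(15,3) = 455 ways to split 12 among 4 bowls.
Subtract solutions that violate a single cap (substitute x_i' = x_i − (cap_i+1)): x_1 ≥ 3 gives C(12,3) = 220; x_2 ≥ 9 gives C(6,3) = 20; x_3 ≥ 6 gives C(9,3) = 84; x_4 ≥ 7 gives C(8,3) = 56. Together 380.
Add back pairs where two caps are both exceeded: 1 + 20 + 10 + 0 + 0 + 0 = 31.
By inclusion–exclusion the count is 455 − 380 + 31 = 106.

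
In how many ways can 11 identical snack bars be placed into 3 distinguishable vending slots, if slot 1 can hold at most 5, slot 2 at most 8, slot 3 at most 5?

30

By stars and bars, unrestricted non-negative solutions to x_1+…+x_3 = 11 number C(11+2,2) = 78.
Subtract solutions that violate a single cap (substitute x_i' = x_i − (cap_i+1)): x_1 ≥ 6 gives C(7,2) = 21; x_2 ≥ 9 gives C(4,2) = 6; x_3 ≥ 6 gives C(7,2) = 21. Together 48.
No two caps can be exceeded simultaneously, so the pair terms are all 0.
By inclusion–exclusion the count is 78 − 48 + 0 = 30.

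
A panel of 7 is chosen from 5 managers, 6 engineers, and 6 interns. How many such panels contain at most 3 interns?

Split by how many interns are chosen (0 through 3).
Sum: C(6,0)·C(11,7) + C(6,1)·C(11,6) + C(6,2)·C(11,5) + C(6,3)·C(11,4) = 330 + 2772 + 6930 + 6600 = 16632.

16632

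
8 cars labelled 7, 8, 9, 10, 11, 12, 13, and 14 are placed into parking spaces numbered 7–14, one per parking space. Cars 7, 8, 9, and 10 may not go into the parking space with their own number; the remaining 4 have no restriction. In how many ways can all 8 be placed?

24024

Let Aᵢ (for 7 ≤ i ≤ 10) be the placements that put car i in its forbidden parking space. Any j of these fix j positions, leaving (8−j)! ways to fill the rest, and there are C(4,j) ways to pick which j.
By inclusion–exclusion, the number of valid placements is Σ_{j=0}^{4} (−1)^j C(4,j)·(8−j)!.
Computing: 40320 − 20160 + 4320 − 480 + 24 = 24024.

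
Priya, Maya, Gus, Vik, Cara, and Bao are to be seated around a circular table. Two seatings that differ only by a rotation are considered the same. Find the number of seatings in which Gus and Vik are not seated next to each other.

72

All circular seatings of 6 people number (5)! = 120.
Seatings with Gus beside Vik: treat them as a block with 2 internal orders, giving 2 × (4)! = 48.
Subtracting, 120 − 48 = 72.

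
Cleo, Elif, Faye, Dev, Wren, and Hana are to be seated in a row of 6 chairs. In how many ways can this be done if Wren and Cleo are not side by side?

480

There are 6! = 720 arrangements in all. If Wren and Cleo are adjacent, merging them into one block gives 2·(5)! = 240 arrangements.
So 720 − 240 = 480 arrangements keep them apart.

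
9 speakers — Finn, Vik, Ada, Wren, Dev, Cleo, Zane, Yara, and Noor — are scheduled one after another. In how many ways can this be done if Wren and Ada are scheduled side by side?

Place the 7 others and the Wren-Ada pair as 8 objects in a line; the pair has 2 internal arrangements.
So the count is 2·(8)! = 80640.

80640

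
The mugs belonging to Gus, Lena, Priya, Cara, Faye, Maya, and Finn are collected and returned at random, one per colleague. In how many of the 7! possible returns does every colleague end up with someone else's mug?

Count assignments avoiding every fixed point. For any j of the 7 colleagues fixed to their own mug, the other 7−j can be arranged in (7−j)! ways.
By inclusion–exclusion this is Σ_{j=0}^{7} (−1)^j C(7,j)·(7−j)!.
Computing: 5040 − 5040 + 2520 − 840 + 210 − 42 + 7 − 1 = 1854.

1854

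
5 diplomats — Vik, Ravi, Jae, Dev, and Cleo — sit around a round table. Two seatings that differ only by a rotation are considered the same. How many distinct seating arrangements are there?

Around a circle, 5 distinct people have 5!/5 = (4)! = 24 rotationally distinct seatings.

24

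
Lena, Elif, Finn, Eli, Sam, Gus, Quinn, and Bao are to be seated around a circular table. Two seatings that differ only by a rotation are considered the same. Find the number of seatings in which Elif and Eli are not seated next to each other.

3600

Without the restriction there are (7)! = 5040 seatings.
Those with Elif next to Eli: fuse the pair into one unit and seat 7 units around a circle — 2·(6)! = 1440.
Subtracting, 5040 − 1440 = 3600.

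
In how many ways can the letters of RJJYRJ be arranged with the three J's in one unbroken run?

Treat the 3 copies of J as a single block. The multiset to arrange is then {JJJ, R, R, Y}, 4 items in all.
That gives (4)!/(2!) = 12 arrangements.

12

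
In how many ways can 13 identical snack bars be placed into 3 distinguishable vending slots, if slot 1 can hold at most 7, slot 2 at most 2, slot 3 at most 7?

9

Ignoring the caps, the number of non-negative solutions to x_1+…+x_3 = 13 is C(15,2) = 105.
Subtract solutions that violate a single cap (substitute x_i' = x_i − (cap_i+1)): x_1 ≥ 8 gives C(7,2) = 21; x_2 ≥ 3 gives C(12,2) = 66; x_3 ≥ 8 gives C(7,2) = 21. Together 108.
Add back pairs where two caps are both exceeded: 6 + 0 + 6 = 12.
By inclusion–exclusion the count is 105 − 108 + 12 = 9.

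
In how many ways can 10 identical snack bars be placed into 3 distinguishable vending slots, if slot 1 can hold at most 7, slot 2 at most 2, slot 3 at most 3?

Without the upper bounds there are C(12,2) = 66 ways to split 10 among 3 vending slots.
Subtract solutions that violate a single cap (substitute x_i' = x_i − (cap_i+1)): x_1 ≥ 8 gives C(4,2) = 6; x_2 ≥ 3 gives C(9,2) = 36; x_3 ≥ 4 gives C(8,2) = 28. Together 70.
Add back pairs where two caps are both exceeded: 0 + 0 + 10 = 10.
By inclusion–exclusion the count is 66 − 70 + 10 = 6.

6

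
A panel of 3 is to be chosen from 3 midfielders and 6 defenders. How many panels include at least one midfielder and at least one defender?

Unrestricted: C(9,3) = 84 ways to pick any 3 of the 9.
Subtract selections that omit an entire group: no midfielders → C(6,3) = 20; no defenders → C(3,3) = 1.
Both groups omitted at once is impossible, so 84 − 21 = 63.

63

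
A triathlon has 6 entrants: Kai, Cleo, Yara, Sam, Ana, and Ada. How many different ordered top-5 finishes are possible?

720

This is an ordered selection of 5 from 6: P(6,5).
That gives 6 × 5 × 4 × 3 × 2 = 720.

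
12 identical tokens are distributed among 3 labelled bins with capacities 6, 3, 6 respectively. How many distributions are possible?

Ignoring the caps, the number of non-negative solutions to x_1+…+x_3 = 12 is C(14,2) = 91.
Subtract solutions that violate a single cap (substitute x_i' = x_i − (cap_i+1)): x_1 ≥ 7 gives C(7,2) = 21; x_2 ≥ 4 gives C(10,2) = 45; x_3 ≥ 7 gives C(7,2) = 21. Together 87.
Add back pairs where two caps are both exceeded: 3 + 0 + 3 = 6.
By inclusion–exclusion the count is 91 − 87 + 6 = 10.

10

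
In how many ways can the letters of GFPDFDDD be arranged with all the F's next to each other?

210

Treat the 2 copies of F as a single block. The multiset to arrange is then {FF, D, D, D, D, G, P}, 7 items in all.
That gives (7)!/(4!) = 210 arrangements.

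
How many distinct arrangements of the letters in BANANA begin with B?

With the first slot taken by B, it remains to arrange the other 5 letters (ANANA).
Those 5 letters have A appearing 3 times and N appearing twice, giving (5)!/(3!·2!) = 10.

10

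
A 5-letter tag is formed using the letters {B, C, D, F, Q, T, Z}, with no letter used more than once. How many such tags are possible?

This is a permutation of 5 out of 7: P(7,5) = 7!/2!.
That product is 7 × 6 × 5 × 4 × 3 = 2520.

2520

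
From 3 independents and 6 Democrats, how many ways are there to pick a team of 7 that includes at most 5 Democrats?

Split by how many Democrats are chosen (0 through 5).
Sum: C(6,0)·C(3,7) + C(6,1)·C(3,6) + C(6,2)·C(3,5) + C(6,3)·C(3,4) + C(6,4)·C(3,3) + C(6,5)·C(3,2) = 0 + 0 + 0 + 0 + 15 + 18 = 33.

33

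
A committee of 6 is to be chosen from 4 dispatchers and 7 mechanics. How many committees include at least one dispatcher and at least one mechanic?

Total 6-person selections from all 11: C(11,6) = 462.
Selections missing a whole group: no dispatchers → C(7,6) = 7; no mechanics → C(4,6) = 0.
Both groups omitted at once is impossible, so 462 − 7 = 455.

455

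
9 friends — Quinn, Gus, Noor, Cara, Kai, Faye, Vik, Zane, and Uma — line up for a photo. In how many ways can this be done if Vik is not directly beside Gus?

There are 9! = 362880 arrangements in all. If Vik and Gus are adjacent, merging them into one block gives 2·(8)! = 80640 arrangements.
Complementary counting: 362880 − 80640 = 282240.

282240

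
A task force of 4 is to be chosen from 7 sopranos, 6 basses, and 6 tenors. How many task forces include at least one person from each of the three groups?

Unrestricted: C(19,4) = 3876 ways to pick any 4 of the 19.
Selections missing a whole group: no sopranos → C(12,4) = 495; no basses → C(13,4) = 715; no tenors → C(13,4) = 715.
Add back selections omitting two groups (i.e. drawn from a single group): C(7,4) + C(6,4) + C(6,4) = 65.
By inclusion–exclusion: 3876 − 1925 + 65 = 2016.

2016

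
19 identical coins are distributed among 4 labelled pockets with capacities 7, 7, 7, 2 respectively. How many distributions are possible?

31

Without the upper bounds there are C(22,3) = 1540 ways to split 19 among 4 pockets.
Subtract solutions that violate a single cap (substitute x_i' = x_i − (cap_i+1)): x_1 ≥ 8 gives C(14,3) = 364; x_2 ≥ 8 gives C(14,3) = 364; x_3 ≥ 8 gives C(14,3) = 364; x_4 ≥ 3 gives C(19,3) = 969. Together 2061.
Add back pairs where two caps are both exceeded: 20 + 20 + 165 + 20 + 165 + 165 = 555.
Subtract triples: 0 + 1 + 1 + 1 = 3.
By inclusion–exclusion the count is 1540 − 2061 + 555 − 3 = 31.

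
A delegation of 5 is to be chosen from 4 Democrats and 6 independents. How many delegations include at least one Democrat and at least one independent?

Total 5-person selections from all 10: C(10,5) = 252.
Subtract selections that omit an entire group: no Democrats → C(6,5) = 6; no independents → C(4,5) = 0.
Both groups omitted at once is impossible, so 252 − 6 = 246.

246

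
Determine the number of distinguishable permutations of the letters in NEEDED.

60

NEEDED has 6 letters with D appearing twice and E appearing 3 times.
Dividing 6! = 720 by 3!·2! = 12 for the repeated letters gives 60.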